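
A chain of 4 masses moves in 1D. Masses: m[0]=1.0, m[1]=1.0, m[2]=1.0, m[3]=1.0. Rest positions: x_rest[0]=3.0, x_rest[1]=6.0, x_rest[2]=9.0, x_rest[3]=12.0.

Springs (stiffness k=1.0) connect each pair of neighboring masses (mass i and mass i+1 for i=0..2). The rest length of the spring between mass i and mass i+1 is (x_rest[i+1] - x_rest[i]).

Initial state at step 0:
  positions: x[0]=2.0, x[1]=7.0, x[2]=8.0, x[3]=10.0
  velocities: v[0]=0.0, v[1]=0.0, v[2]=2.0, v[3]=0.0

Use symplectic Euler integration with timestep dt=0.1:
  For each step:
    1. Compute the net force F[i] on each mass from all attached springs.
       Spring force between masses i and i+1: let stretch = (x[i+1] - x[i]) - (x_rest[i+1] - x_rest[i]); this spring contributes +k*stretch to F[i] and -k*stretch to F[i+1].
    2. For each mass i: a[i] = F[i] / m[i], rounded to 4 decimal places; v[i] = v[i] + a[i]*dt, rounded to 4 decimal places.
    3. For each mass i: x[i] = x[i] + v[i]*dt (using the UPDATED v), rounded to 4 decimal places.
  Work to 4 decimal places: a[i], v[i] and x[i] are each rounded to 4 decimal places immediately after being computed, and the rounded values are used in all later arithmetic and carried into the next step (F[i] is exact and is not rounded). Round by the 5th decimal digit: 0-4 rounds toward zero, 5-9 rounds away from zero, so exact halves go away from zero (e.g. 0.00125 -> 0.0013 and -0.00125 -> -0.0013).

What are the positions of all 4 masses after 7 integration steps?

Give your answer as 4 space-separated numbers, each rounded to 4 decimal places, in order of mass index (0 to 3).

Step 0: x=[2.0000 7.0000 8.0000 10.0000] v=[0.0000 0.0000 2.0000 0.0000]
Step 1: x=[2.0200 6.9600 8.2100 10.0100] v=[0.2000 -0.4000 2.1000 0.1000]
Step 2: x=[2.0594 6.8831 8.4255 10.0320] v=[0.3940 -0.7690 2.1550 0.2200]
Step 3: x=[2.1170 6.7734 8.6416 10.0679] v=[0.5764 -1.0971 2.1614 0.3594]
Step 4: x=[2.1912 6.6358 8.8533 10.1196] v=[0.7420 -1.3759 2.1172 0.5168]
Step 5: x=[2.2799 6.4759 9.0555 10.1886] v=[0.8865 -1.5986 2.0221 0.6902]
Step 6: x=[2.3805 6.2999 9.2433 10.2763] v=[1.0061 -1.7602 1.8775 0.8769]
Step 7: x=[2.4903 6.1141 9.4120 10.3837] v=[1.0980 -1.8578 1.6865 1.0736]

Answer: 2.4903 6.1141 9.4120 10.3837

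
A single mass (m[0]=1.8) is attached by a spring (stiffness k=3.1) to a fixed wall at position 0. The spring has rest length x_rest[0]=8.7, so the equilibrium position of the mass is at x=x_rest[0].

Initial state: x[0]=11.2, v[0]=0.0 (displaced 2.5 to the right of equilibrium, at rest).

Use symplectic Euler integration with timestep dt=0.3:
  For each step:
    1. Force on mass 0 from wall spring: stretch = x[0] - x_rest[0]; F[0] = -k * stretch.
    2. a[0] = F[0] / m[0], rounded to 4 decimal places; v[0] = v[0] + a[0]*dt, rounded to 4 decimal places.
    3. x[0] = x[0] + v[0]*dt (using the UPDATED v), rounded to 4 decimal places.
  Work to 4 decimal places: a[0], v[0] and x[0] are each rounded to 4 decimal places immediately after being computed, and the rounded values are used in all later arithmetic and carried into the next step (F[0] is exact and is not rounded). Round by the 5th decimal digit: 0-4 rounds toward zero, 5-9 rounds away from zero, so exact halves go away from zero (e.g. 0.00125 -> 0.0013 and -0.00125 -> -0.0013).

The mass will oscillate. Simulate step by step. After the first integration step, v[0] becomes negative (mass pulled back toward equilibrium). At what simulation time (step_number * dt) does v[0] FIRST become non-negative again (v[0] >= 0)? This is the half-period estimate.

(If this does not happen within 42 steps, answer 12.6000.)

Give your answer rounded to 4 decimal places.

Answer: 2.4000

Derivation:
Step 0: x=[11.2000] v=[0.0000]
Step 1: x=[10.8125] v=[-1.2917]
Step 2: x=[10.0975] v=[-2.3832]
Step 3: x=[9.1659] v=[-3.1052]
Step 4: x=[8.1621] v=[-3.3459]
Step 5: x=[7.2417] v=[-3.0680]
Step 6: x=[6.5473] v=[-2.3146]
Step 7: x=[6.1866] v=[-1.2024]
Step 8: x=[6.2155] v=[0.0962]
First v>=0 after going negative at step 8, time=2.4000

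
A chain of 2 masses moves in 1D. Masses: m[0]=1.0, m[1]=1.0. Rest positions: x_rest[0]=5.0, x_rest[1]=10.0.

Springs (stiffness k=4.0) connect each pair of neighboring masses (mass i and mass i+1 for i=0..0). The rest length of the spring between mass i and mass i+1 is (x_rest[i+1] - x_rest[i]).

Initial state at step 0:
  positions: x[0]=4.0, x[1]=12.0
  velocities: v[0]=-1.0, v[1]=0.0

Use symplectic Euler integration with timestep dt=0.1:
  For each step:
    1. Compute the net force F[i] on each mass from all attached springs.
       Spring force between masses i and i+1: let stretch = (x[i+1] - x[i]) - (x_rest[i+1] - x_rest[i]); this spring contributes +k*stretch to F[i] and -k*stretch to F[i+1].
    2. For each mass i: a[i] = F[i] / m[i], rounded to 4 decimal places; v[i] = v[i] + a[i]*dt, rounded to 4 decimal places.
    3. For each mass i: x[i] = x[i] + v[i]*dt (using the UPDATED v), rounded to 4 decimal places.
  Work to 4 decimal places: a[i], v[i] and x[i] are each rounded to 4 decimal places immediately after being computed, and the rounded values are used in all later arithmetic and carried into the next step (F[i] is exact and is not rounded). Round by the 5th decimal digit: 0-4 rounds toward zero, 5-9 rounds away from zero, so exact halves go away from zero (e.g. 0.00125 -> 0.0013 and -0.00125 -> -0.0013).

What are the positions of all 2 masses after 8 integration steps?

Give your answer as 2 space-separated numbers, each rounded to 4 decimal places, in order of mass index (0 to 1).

Answer: 6.0931 9.1070

Derivation:
Step 0: x=[4.0000 12.0000] v=[-1.0000 0.0000]
Step 1: x=[4.0200 11.8800] v=[0.2000 -1.2000]
Step 2: x=[4.1544 11.6456] v=[1.3440 -2.3440]
Step 3: x=[4.3885 11.3116] v=[2.3405 -3.3405]
Step 4: x=[4.6995 10.9006] v=[3.1097 -4.1097]
Step 5: x=[5.0585 10.4416] v=[3.5901 -4.5901]
Step 6: x=[5.4328 9.9673] v=[3.7433 -4.7433]
Step 7: x=[5.7885 9.5116] v=[3.5571 -4.5571]
Step 8: x=[6.0931 9.1070] v=[3.0463 -4.0463]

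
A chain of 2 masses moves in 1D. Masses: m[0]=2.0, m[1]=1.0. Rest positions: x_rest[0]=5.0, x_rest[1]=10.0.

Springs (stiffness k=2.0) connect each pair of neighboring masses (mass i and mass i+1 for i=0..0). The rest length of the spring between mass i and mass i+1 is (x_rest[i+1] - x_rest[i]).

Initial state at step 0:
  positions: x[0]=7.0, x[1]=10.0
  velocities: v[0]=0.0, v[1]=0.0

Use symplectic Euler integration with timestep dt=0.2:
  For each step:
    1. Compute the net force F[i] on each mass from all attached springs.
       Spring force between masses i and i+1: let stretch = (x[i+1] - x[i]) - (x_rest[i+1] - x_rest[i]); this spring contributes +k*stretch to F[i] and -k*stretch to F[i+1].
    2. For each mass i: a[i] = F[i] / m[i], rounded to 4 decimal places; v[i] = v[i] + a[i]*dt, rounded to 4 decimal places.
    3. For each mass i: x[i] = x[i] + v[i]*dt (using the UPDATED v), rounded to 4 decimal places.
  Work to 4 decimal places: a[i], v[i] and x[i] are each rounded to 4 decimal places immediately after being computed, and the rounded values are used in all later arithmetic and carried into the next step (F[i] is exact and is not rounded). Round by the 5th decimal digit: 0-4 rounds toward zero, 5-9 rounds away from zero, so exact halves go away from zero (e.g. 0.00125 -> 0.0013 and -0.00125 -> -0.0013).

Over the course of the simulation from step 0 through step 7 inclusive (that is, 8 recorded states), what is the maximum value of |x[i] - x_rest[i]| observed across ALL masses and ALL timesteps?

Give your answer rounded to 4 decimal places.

Step 0: x=[7.0000 10.0000] v=[0.0000 0.0000]
Step 1: x=[6.9200 10.1600] v=[-0.4000 0.8000]
Step 2: x=[6.7696 10.4608] v=[-0.7520 1.5040]
Step 3: x=[6.5668 10.8663] v=[-1.0138 2.0275]
Step 4: x=[6.3360 11.3278] v=[-1.1539 2.3077]
Step 5: x=[6.1049 11.7900] v=[-1.1555 2.3110]
Step 6: x=[5.9012 12.1974] v=[-1.0185 2.0370]
Step 7: x=[5.7493 12.5011] v=[-0.7593 1.5185]
Max displacement = 2.5011

Answer: 2.5011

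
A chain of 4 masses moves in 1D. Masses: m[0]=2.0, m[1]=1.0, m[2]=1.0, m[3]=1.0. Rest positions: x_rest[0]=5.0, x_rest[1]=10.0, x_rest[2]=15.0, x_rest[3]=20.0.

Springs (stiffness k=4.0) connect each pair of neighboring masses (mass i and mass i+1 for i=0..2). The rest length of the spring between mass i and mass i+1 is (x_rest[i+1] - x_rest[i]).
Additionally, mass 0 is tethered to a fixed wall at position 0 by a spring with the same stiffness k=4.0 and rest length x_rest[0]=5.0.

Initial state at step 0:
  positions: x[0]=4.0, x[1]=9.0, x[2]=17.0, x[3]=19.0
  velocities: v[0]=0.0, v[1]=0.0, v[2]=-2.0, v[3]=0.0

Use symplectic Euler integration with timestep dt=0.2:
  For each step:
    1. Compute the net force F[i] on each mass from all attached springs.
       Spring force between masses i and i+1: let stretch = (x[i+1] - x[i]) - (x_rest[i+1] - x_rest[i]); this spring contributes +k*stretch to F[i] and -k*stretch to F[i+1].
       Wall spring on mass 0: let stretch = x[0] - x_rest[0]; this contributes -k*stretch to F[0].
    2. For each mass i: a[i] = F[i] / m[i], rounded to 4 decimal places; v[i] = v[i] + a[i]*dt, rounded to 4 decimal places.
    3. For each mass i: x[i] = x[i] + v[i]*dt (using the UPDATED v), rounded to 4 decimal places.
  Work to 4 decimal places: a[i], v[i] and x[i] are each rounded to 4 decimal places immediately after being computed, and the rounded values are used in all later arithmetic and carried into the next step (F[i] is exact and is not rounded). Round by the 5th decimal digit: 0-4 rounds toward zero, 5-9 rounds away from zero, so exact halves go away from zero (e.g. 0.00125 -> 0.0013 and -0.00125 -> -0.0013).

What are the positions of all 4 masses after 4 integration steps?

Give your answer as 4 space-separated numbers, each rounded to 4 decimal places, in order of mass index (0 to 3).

Answer: 4.9820 10.0737 12.1538 20.5930

Derivation:
Step 0: x=[4.0000 9.0000 17.0000 19.0000] v=[0.0000 0.0000 -2.0000 0.0000]
Step 1: x=[4.0800 9.4800 15.6400 19.4800] v=[0.4000 2.4000 -6.8000 2.4000]
Step 2: x=[4.2656 10.0816 13.9088 20.1456] v=[0.9280 3.0080 -8.6560 3.3280]
Step 3: x=[4.5752 10.3650 12.5631 20.6133] v=[1.5482 1.4170 -6.7283 2.3386]
Step 4: x=[4.9820 10.0737 12.1538 20.5930] v=[2.0340 -1.4564 -2.0466 -0.1016]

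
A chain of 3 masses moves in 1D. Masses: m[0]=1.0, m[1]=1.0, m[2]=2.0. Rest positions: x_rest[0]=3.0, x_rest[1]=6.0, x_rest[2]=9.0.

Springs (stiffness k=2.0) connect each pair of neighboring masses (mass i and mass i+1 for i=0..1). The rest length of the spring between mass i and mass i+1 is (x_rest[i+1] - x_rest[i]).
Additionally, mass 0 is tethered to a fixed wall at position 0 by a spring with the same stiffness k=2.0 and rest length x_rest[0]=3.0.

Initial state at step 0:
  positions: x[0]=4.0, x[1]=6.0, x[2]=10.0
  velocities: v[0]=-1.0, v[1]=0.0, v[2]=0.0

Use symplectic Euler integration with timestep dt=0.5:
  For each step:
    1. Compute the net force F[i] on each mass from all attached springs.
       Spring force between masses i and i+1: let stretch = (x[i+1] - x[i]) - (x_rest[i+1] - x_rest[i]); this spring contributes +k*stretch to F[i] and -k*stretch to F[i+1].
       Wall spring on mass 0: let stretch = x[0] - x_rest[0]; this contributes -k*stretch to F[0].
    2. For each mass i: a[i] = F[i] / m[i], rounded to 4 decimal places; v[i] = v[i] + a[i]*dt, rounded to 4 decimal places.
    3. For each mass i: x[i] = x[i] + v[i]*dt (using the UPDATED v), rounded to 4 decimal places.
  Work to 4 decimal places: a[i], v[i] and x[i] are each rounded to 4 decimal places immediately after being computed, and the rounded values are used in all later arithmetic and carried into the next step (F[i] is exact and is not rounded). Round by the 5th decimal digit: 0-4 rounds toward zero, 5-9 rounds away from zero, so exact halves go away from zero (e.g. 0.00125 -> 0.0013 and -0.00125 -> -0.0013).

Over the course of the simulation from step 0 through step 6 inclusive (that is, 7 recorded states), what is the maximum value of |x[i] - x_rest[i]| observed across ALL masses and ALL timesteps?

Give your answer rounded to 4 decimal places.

Step 0: x=[4.0000 6.0000 10.0000] v=[-1.0000 0.0000 0.0000]
Step 1: x=[2.5000 7.0000 9.7500] v=[-3.0000 2.0000 -0.5000]
Step 2: x=[2.0000 7.1250 9.5625] v=[-1.0000 0.2500 -0.3750]
Step 3: x=[3.0625 5.9063 9.5156] v=[2.1250 -2.4375 -0.0938]
Step 4: x=[4.0157 5.0703 9.3164] v=[1.9063 -1.6720 -0.3985]
Step 5: x=[3.4883 5.8301 8.8056] v=[-1.0548 1.5195 -1.0216]
Step 6: x=[2.3877 6.9067 8.3009] v=[-2.2013 2.1532 -1.0094]
Max displacement = 1.1250

Answer: 1.1250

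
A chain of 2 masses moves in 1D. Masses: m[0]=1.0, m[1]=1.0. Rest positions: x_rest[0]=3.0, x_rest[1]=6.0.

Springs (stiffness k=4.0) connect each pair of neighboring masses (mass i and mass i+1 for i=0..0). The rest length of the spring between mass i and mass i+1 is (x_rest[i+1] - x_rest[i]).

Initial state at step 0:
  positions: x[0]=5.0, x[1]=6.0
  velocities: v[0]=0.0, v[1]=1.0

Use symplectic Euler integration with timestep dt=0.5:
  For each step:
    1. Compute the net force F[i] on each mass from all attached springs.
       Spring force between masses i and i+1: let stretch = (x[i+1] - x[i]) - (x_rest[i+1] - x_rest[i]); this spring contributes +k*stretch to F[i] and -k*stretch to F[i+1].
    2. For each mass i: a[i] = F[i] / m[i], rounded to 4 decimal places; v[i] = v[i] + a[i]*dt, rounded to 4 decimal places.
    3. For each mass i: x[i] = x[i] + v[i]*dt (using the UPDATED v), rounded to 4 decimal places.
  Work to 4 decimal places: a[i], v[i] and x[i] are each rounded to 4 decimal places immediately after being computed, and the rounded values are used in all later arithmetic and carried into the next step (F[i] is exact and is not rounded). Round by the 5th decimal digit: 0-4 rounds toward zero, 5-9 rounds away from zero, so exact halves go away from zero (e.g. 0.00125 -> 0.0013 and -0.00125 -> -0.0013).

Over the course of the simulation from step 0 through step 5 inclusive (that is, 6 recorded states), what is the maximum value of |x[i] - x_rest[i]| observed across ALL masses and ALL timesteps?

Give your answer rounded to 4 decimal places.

Answer: 3.5000

Derivation:
Step 0: x=[5.0000 6.0000] v=[0.0000 1.0000]
Step 1: x=[3.0000 8.5000] v=[-4.0000 5.0000]
Step 2: x=[3.5000 8.5000] v=[1.0000 0.0000]
Step 3: x=[6.0000 6.5000] v=[5.0000 -4.0000]
Step 4: x=[6.0000 7.0000] v=[0.0000 1.0000]
Step 5: x=[4.0000 9.5000] v=[-4.0000 5.0000]
Max displacement = 3.5000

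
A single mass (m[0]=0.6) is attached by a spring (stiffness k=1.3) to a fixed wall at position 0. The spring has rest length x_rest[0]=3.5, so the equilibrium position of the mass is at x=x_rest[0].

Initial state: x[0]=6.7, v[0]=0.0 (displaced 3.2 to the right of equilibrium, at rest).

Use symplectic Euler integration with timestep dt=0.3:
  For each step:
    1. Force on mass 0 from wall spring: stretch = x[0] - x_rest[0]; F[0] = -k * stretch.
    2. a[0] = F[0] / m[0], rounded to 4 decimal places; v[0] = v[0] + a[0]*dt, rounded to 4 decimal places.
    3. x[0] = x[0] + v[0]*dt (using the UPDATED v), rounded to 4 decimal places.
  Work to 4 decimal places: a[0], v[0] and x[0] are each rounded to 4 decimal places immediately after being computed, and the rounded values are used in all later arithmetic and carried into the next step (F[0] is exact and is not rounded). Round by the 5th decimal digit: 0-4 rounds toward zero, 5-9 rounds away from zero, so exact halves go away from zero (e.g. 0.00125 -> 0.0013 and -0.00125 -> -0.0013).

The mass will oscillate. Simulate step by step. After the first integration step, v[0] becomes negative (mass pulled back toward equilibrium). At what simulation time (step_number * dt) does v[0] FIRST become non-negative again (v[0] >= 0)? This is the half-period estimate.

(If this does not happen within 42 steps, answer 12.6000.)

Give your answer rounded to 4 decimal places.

Answer: 2.4000

Derivation:
Step 0: x=[6.7000] v=[0.0000]
Step 1: x=[6.0760] v=[-2.0800]
Step 2: x=[4.9497] v=[-3.7544]
Step 3: x=[3.5407] v=[-4.6967]
Step 4: x=[2.1237] v=[-4.7232]
Step 5: x=[0.9751] v=[-3.8286]
Step 6: x=[0.3189] v=[-2.1874]
Step 7: x=[0.2830] v=[-0.1197]
Step 8: x=[0.8744] v=[1.9714]
First v>=0 after going negative at step 8, time=2.4000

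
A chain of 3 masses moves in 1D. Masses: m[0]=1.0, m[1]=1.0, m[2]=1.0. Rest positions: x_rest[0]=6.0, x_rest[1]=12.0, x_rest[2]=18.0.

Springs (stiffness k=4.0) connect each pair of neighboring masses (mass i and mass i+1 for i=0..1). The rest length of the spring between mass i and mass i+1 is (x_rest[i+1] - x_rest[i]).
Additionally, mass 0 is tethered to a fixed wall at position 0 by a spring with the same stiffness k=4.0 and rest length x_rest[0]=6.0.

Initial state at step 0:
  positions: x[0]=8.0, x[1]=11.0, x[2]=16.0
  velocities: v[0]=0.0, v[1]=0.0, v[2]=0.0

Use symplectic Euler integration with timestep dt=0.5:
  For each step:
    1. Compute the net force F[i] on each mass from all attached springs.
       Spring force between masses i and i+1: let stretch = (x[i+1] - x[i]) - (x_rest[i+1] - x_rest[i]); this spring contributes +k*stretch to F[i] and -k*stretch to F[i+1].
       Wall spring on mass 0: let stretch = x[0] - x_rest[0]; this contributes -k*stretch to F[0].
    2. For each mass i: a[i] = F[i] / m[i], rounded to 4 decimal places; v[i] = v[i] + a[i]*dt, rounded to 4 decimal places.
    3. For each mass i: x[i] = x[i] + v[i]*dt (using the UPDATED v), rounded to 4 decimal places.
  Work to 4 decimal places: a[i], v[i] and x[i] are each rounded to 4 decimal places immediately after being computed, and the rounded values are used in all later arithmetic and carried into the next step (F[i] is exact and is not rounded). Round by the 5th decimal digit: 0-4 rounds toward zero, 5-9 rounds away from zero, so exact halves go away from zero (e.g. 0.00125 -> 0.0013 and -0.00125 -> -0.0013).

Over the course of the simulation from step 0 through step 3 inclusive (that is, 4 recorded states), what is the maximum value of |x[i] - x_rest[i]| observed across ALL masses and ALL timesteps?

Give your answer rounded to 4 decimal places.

Step 0: x=[8.0000 11.0000 16.0000] v=[0.0000 0.0000 0.0000]
Step 1: x=[3.0000 13.0000 17.0000] v=[-10.0000 4.0000 2.0000]
Step 2: x=[5.0000 9.0000 20.0000] v=[4.0000 -8.0000 6.0000]
Step 3: x=[6.0000 12.0000 18.0000] v=[2.0000 6.0000 -4.0000]
Max displacement = 3.0000

Answer: 3.0000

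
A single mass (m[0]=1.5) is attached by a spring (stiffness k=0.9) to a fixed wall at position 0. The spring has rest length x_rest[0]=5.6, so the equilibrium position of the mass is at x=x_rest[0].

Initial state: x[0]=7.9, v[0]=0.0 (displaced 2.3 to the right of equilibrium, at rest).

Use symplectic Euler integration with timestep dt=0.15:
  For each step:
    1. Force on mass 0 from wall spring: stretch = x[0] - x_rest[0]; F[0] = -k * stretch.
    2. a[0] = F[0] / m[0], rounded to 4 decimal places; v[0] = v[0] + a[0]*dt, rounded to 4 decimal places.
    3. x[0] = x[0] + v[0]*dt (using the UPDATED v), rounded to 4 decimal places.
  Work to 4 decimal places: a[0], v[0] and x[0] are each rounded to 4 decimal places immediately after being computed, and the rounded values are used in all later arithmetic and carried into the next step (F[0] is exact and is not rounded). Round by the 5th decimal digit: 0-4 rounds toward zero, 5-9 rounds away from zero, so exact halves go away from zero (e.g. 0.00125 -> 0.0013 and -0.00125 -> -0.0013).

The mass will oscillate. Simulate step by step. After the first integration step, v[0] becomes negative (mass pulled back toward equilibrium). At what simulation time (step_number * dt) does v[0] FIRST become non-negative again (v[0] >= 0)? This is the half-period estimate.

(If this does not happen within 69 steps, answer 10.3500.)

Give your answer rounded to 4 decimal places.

Step 0: x=[7.9000] v=[0.0000]
Step 1: x=[7.8690] v=[-0.2070]
Step 2: x=[7.8073] v=[-0.4112]
Step 3: x=[7.7158] v=[-0.6099]
Step 4: x=[7.5958] v=[-0.8003]
Step 5: x=[7.4488] v=[-0.9799]
Step 6: x=[7.2769] v=[-1.1463]
Step 7: x=[7.0823] v=[-1.2972]
Step 8: x=[6.8677] v=[-1.4306]
Step 9: x=[6.6360] v=[-1.5447]
Step 10: x=[6.3903] v=[-1.6379]
Step 11: x=[6.1340] v=[-1.7090]
Step 12: x=[5.8704] v=[-1.7571]
Step 13: x=[5.6032] v=[-1.7814]
Step 14: x=[5.3359] v=[-1.7817]
Step 15: x=[5.0722] v=[-1.7579]
Step 16: x=[4.8156] v=[-1.7104]
Step 17: x=[4.5696] v=[-1.6398]
Step 18: x=[4.3375] v=[-1.5471]
Step 19: x=[4.1225] v=[-1.4335]
Step 20: x=[3.9274] v=[-1.3005]
Step 21: x=[3.7549] v=[-1.1500]
Step 22: x=[3.6073] v=[-0.9839]
Step 23: x=[3.4866] v=[-0.8046]
Step 24: x=[3.3944] v=[-0.6144]
Step 25: x=[3.3320] v=[-0.4159]
Step 26: x=[3.3002] v=[-0.2118]
Step 27: x=[3.2995] v=[-0.0048]
Step 28: x=[3.3298] v=[0.2022]
First v>=0 after going negative at step 28, time=4.2000

Answer: 4.2000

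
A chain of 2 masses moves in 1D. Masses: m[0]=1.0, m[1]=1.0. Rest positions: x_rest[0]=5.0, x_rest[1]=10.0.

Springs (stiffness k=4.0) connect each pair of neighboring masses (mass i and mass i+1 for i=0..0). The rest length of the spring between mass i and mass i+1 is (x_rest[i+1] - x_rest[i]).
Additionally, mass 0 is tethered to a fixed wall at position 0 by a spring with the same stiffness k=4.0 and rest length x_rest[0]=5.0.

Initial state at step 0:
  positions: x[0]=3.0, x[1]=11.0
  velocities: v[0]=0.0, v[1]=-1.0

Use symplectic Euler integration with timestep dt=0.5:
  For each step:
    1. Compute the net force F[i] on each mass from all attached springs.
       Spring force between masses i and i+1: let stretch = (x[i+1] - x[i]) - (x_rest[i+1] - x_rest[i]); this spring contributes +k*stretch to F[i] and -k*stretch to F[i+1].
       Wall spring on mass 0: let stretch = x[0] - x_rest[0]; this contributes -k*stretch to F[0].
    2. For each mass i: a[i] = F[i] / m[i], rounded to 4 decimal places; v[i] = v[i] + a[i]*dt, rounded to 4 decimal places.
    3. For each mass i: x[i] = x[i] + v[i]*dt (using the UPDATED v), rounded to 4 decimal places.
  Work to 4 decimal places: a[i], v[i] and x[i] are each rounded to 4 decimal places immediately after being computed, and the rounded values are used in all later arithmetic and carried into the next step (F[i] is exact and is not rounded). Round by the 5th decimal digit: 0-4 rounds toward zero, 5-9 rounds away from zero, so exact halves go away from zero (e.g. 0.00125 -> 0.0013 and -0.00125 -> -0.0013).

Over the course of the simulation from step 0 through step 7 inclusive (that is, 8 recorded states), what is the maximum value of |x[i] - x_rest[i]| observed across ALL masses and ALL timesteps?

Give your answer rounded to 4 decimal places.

Answer: 3.5000

Derivation:
Step 0: x=[3.0000 11.0000] v=[0.0000 -1.0000]
Step 1: x=[8.0000 7.5000] v=[10.0000 -7.0000]
Step 2: x=[4.5000 9.5000] v=[-7.0000 4.0000]
Step 3: x=[1.5000 11.5000] v=[-6.0000 4.0000]
Step 4: x=[7.0000 8.5000] v=[11.0000 -6.0000]
Step 5: x=[7.0000 9.0000] v=[0.0000 1.0000]
Step 6: x=[2.0000 12.5000] v=[-10.0000 7.0000]
Step 7: x=[5.5000 10.5000] v=[7.0000 -4.0000]
Max displacement = 3.5000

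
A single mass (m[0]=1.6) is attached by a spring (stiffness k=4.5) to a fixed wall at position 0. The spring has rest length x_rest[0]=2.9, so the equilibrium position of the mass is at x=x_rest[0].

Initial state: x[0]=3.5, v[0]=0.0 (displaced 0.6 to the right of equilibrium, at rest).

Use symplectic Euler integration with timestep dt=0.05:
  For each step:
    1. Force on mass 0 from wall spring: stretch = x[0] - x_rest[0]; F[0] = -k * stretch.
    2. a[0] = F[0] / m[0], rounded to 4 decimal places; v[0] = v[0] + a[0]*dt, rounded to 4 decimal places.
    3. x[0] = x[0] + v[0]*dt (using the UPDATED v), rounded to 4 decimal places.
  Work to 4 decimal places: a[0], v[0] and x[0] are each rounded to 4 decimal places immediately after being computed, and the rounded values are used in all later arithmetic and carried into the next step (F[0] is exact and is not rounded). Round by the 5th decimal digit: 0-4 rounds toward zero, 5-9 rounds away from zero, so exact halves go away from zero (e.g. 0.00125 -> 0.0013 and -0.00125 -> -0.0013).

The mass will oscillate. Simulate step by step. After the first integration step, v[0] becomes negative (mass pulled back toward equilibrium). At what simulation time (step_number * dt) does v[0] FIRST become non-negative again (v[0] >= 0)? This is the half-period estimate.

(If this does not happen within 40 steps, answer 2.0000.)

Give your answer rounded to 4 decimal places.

Step 0: x=[3.5000] v=[0.0000]
Step 1: x=[3.4958] v=[-0.0844]
Step 2: x=[3.4874] v=[-0.1682]
Step 3: x=[3.4749] v=[-0.2508]
Step 4: x=[3.4583] v=[-0.3316]
Step 5: x=[3.4378] v=[-0.4101]
Step 6: x=[3.4135] v=[-0.4857]
Step 7: x=[3.3856] v=[-0.5579]
Step 8: x=[3.3543] v=[-0.6262]
Step 9: x=[3.3198] v=[-0.6901]
Step 10: x=[3.2823] v=[-0.7491]
Step 11: x=[3.2422] v=[-0.8029]
Step 12: x=[3.1997] v=[-0.8510]
Step 13: x=[3.1550] v=[-0.8931]
Step 14: x=[3.1086] v=[-0.9290]
Step 15: x=[3.0607] v=[-0.9583]
Step 16: x=[3.0117] v=[-0.9809]
Step 17: x=[2.9619] v=[-0.9966]
Step 18: x=[2.9116] v=[-1.0053]
Step 19: x=[2.8613] v=[-1.0069]
Step 20: x=[2.8112] v=[-1.0015]
Step 21: x=[2.7618] v=[-0.9890]
Step 22: x=[2.7133] v=[-0.9696]
Step 23: x=[2.6661] v=[-0.9433]
Step 24: x=[2.6206] v=[-0.9104]
Step 25: x=[2.5770] v=[-0.8711]
Step 26: x=[2.5357] v=[-0.8257]
Step 27: x=[2.4970] v=[-0.7745]
Step 28: x=[2.4611] v=[-0.7178]
Step 29: x=[2.4283] v=[-0.6561]
Step 30: x=[2.3988] v=[-0.5898]
Step 31: x=[2.3728] v=[-0.5193]
Step 32: x=[2.3505] v=[-0.4452]
Step 33: x=[2.3321] v=[-0.3679]
Step 34: x=[2.3177] v=[-0.2880]
Step 35: x=[2.3074] v=[-0.2061]
Step 36: x=[2.3013] v=[-0.1228]
Step 37: x=[2.2994] v=[-0.0386]
Step 38: x=[2.3017] v=[0.0459]
First v>=0 after going negative at step 38, time=1.9000

Answer: 1.9000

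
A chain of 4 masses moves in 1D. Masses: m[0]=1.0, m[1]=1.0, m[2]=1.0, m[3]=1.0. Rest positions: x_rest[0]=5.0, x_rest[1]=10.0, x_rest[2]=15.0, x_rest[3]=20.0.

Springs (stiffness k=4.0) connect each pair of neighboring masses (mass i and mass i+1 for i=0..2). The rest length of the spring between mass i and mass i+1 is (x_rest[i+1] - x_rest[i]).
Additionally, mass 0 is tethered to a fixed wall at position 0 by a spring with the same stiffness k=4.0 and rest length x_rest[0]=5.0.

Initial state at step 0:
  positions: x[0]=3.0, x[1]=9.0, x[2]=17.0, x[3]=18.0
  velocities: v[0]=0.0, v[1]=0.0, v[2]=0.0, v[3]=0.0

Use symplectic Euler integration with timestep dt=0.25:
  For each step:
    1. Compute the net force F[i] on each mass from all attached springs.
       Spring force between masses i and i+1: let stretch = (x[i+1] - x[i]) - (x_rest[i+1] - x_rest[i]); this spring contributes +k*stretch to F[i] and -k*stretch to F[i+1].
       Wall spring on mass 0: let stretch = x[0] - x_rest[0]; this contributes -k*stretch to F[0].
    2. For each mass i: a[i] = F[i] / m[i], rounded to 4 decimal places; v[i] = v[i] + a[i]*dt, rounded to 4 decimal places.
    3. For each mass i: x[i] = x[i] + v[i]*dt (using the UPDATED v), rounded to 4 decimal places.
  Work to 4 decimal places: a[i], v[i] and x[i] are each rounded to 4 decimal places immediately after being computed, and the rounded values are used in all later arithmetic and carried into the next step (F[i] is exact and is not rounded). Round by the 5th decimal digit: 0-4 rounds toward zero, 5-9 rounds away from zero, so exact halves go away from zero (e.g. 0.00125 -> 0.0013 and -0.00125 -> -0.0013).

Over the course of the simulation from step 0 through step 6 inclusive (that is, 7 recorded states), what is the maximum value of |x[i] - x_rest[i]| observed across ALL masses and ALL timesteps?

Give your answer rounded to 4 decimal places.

Answer: 3.1719

Derivation:
Step 0: x=[3.0000 9.0000 17.0000 18.0000] v=[0.0000 0.0000 0.0000 0.0000]
Step 1: x=[3.7500 9.5000 15.2500 19.0000] v=[3.0000 2.0000 -7.0000 4.0000]
Step 2: x=[5.0000 10.0000 13.0000 20.3125] v=[5.0000 2.0000 -9.0000 5.2500]
Step 3: x=[6.2500 10.0000 11.8281 21.0469] v=[5.0000 0.0000 -4.6875 2.9375]
Step 4: x=[6.8750 9.5195 12.5039 20.7266] v=[2.5000 -1.9219 2.7032 -1.2813]
Step 5: x=[6.4424 9.1240 14.4893 19.6006] v=[-1.7305 -1.5820 7.9415 -4.5040]
Step 6: x=[5.0696 9.3994 16.4112 18.4468] v=[-5.4913 1.1017 7.6875 -4.6153]
Max displacement = 3.1719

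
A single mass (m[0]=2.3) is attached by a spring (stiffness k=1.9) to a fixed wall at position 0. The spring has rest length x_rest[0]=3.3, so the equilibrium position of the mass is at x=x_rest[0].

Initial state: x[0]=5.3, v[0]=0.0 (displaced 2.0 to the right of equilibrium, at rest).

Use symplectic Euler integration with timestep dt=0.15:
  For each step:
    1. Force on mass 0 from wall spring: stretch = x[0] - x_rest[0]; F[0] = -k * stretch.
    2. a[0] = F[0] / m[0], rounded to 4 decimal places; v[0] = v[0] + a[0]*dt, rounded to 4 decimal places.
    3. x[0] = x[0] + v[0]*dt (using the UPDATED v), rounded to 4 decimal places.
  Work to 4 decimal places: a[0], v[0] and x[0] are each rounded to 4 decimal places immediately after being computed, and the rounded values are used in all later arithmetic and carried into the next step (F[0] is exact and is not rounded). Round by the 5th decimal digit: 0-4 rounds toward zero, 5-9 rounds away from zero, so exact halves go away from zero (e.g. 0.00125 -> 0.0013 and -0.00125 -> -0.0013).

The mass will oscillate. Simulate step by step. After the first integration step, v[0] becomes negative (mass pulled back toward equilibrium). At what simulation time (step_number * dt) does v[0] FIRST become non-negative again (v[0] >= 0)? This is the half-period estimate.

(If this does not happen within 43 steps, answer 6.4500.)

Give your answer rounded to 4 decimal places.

Step 0: x=[5.3000] v=[0.0000]
Step 1: x=[5.2628] v=[-0.2478]
Step 2: x=[5.1892] v=[-0.4910]
Step 3: x=[5.0804] v=[-0.7251]
Step 4: x=[4.9385] v=[-0.9457]
Step 5: x=[4.7662] v=[-1.1487]
Step 6: x=[4.5666] v=[-1.3304]
Step 7: x=[4.3435] v=[-1.4873]
Step 8: x=[4.1010] v=[-1.6166]
Step 9: x=[3.8436] v=[-1.7159]
Step 10: x=[3.5761] v=[-1.7833]
Step 11: x=[3.3035] v=[-1.8175]
Step 12: x=[3.0308] v=[-1.8179]
Step 13: x=[2.7631] v=[-1.7845]
Step 14: x=[2.5054] v=[-1.7180]
Step 15: x=[2.2625] v=[-1.6195]
Step 16: x=[2.0389] v=[-1.4909]
Step 17: x=[1.8387] v=[-1.3346]
Step 18: x=[1.6657] v=[-1.1535]
Step 19: x=[1.5231] v=[-0.9510]
Step 20: x=[1.4135] v=[-0.7308]
Step 21: x=[1.3390] v=[-0.4970]
Step 22: x=[1.3009] v=[-0.2540]
Step 23: x=[1.3000] v=[-0.0063]
Step 24: x=[1.3362] v=[0.2415]
First v>=0 after going negative at step 24, time=3.6000

Answer: 3.6000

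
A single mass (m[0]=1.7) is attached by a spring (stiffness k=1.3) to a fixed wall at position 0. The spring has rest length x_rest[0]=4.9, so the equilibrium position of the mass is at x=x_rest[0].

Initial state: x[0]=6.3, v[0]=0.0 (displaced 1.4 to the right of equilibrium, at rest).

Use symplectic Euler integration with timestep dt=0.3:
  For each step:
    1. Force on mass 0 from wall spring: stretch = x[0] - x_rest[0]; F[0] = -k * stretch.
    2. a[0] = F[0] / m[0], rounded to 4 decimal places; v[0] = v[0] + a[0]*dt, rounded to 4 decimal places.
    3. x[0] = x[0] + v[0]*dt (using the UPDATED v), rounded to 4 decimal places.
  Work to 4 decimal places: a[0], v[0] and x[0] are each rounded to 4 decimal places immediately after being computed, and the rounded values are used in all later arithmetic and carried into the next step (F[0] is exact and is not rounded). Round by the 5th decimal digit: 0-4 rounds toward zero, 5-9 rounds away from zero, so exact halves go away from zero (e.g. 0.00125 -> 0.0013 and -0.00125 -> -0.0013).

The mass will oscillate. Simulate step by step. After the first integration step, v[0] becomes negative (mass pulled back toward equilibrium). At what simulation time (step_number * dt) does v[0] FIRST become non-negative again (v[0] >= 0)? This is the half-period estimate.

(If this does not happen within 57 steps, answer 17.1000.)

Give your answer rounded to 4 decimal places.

Step 0: x=[6.3000] v=[0.0000]
Step 1: x=[6.2036] v=[-0.3212]
Step 2: x=[6.0175] v=[-0.6203]
Step 3: x=[5.7545] v=[-0.8767]
Step 4: x=[5.4327] v=[-1.0727]
Step 5: x=[5.0742] v=[-1.1949]
Step 6: x=[4.7037] v=[-1.2349]
Step 7: x=[4.3467] v=[-1.1899]
Step 8: x=[4.0278] v=[-1.0630]
Step 9: x=[3.7689] v=[-0.8629]
Step 10: x=[3.5879] v=[-0.6034]
Step 11: x=[3.4972] v=[-0.3024]
Step 12: x=[3.5030] v=[0.0194]
First v>=0 after going negative at step 12, time=3.6000

Answer: 3.6000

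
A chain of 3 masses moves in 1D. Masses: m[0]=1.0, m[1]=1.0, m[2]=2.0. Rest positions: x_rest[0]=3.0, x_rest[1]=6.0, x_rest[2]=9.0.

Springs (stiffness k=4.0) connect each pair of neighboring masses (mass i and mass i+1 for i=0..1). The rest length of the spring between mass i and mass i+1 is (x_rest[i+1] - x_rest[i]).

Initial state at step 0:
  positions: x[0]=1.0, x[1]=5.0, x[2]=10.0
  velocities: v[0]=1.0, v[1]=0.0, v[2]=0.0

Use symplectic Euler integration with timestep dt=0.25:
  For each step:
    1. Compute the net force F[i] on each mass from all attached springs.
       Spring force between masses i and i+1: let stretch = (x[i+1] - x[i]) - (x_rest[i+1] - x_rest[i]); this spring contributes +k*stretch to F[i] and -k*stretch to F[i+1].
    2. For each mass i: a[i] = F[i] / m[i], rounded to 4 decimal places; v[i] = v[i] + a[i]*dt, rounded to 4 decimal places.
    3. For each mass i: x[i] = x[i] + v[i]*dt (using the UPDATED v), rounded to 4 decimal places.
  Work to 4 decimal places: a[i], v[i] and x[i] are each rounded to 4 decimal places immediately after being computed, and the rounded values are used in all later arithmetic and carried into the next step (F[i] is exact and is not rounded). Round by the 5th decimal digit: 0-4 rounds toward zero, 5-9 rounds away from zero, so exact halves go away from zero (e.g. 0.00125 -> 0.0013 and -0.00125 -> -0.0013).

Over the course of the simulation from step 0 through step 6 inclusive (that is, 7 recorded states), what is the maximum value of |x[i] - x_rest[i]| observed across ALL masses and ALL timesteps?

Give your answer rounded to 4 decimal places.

Answer: 2.1315

Derivation:
Step 0: x=[1.0000 5.0000 10.0000] v=[1.0000 0.0000 0.0000]
Step 1: x=[1.5000 5.2500 9.7500] v=[2.0000 1.0000 -1.0000]
Step 2: x=[2.1875 5.6875 9.3125] v=[2.7500 1.7500 -1.7500]
Step 3: x=[3.0000 6.1563 8.7969] v=[3.2500 1.8750 -2.0625]
Step 4: x=[3.8516 6.4961 8.3262] v=[3.4063 1.3593 -1.8828]
Step 5: x=[4.6143 6.6323 8.0017] v=[3.0508 0.5449 -1.2979]
Step 6: x=[5.1315 6.6064 7.8811] v=[2.0688 -0.1037 -0.4826]
Max displacement = 2.1315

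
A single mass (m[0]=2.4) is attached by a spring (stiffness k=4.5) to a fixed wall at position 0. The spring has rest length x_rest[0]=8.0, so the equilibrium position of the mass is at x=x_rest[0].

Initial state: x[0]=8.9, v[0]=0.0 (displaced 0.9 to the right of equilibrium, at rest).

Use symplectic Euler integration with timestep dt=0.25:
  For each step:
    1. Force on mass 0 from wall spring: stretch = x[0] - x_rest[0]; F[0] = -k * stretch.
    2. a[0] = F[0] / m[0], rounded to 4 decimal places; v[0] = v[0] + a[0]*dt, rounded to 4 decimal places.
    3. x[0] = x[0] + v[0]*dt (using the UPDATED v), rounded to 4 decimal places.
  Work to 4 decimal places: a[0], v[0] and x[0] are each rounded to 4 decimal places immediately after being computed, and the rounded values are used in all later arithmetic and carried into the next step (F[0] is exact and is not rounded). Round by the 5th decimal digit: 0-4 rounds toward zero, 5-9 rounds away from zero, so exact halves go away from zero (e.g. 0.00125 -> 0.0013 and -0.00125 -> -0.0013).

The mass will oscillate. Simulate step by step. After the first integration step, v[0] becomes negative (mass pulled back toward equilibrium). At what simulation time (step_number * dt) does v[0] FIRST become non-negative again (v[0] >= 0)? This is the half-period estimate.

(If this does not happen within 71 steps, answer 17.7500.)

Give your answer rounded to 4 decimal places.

Answer: 2.5000

Derivation:
Step 0: x=[8.9000] v=[0.0000]
Step 1: x=[8.7945] v=[-0.4219]
Step 2: x=[8.5959] v=[-0.7943]
Step 3: x=[8.3275] v=[-1.0736]
Step 4: x=[8.0207] v=[-1.2271]
Step 5: x=[7.7115] v=[-1.2368]
Step 6: x=[7.4361] v=[-1.1016]
Step 7: x=[7.2268] v=[-0.8373]
Step 8: x=[7.1081] v=[-0.4749]
Step 9: x=[7.0939] v=[-0.0568]
Step 10: x=[7.1859] v=[0.3679]
First v>=0 after going negative at step 10, time=2.5000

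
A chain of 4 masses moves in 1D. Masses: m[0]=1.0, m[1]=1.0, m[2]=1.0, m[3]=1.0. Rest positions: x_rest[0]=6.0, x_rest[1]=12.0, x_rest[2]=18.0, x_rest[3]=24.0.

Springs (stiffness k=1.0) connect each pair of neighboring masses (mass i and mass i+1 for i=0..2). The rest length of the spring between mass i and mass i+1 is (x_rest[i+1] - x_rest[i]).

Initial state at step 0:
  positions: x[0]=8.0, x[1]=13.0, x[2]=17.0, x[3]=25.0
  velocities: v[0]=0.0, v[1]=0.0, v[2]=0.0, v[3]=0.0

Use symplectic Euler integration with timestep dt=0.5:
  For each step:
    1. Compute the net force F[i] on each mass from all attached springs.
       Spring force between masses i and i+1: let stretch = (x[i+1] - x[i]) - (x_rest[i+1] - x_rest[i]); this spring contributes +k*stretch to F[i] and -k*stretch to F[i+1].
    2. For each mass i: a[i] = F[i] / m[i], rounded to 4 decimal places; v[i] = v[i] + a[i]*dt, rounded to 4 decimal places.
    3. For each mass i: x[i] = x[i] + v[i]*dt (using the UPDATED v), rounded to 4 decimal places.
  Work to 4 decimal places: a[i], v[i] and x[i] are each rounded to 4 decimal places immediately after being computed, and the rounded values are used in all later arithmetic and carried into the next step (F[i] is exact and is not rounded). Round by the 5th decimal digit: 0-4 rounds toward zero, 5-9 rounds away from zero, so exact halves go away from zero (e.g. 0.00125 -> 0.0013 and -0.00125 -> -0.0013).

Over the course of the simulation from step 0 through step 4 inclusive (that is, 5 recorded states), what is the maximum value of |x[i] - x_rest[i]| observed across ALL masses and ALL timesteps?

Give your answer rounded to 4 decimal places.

Answer: 2.0782

Derivation:
Step 0: x=[8.0000 13.0000 17.0000 25.0000] v=[0.0000 0.0000 0.0000 0.0000]
Step 1: x=[7.7500 12.7500 18.0000 24.5000] v=[-0.5000 -0.5000 2.0000 -1.0000]
Step 2: x=[7.2500 12.5625 19.3125 23.8750] v=[-1.0000 -0.3750 2.6250 -1.2500]
Step 3: x=[6.5781 12.7344 20.0782 23.6094] v=[-1.3438 0.3438 1.5313 -0.5313]
Step 4: x=[5.9453 13.2032 19.8907 23.9610] v=[-1.2657 0.9376 -0.3750 0.7031]
Max displacement = 2.0782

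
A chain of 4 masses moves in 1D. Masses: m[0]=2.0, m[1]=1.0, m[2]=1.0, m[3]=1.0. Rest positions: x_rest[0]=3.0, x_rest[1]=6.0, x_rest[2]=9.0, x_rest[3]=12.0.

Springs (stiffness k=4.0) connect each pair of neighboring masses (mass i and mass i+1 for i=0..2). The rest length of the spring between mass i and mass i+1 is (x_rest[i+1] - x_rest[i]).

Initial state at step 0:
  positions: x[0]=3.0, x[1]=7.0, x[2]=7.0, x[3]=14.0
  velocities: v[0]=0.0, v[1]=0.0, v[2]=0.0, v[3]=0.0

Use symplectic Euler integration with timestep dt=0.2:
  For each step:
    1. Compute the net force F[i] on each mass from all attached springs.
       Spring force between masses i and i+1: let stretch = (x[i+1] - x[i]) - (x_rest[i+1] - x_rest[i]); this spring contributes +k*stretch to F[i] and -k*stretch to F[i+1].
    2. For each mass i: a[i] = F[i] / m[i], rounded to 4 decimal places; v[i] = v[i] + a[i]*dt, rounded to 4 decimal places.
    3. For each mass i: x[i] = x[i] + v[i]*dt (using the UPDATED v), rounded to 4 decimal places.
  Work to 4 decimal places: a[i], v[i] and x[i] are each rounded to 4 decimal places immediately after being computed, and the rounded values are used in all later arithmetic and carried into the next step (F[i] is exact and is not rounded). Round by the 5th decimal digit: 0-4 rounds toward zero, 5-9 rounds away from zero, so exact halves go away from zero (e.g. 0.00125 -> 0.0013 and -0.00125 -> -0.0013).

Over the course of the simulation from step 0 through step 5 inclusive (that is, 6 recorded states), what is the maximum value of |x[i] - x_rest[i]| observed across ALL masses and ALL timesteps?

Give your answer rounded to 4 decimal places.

Step 0: x=[3.0000 7.0000 7.0000 14.0000] v=[0.0000 0.0000 0.0000 0.0000]
Step 1: x=[3.0800 6.3600 8.1200 13.3600] v=[0.4000 -3.2000 5.6000 -3.2000]
Step 2: x=[3.1824 5.4768 9.7968 12.3616] v=[0.5120 -4.4160 8.3840 -4.9920]
Step 3: x=[3.2284 4.9177 11.1928 11.4328] v=[0.2298 -2.7955 6.9798 -4.6438]
Step 4: x=[3.1695 5.0923 11.6231 10.9456] v=[-0.2945 0.8731 2.1517 -2.4358]
Step 5: x=[3.0244 6.0042 10.9001 11.0468] v=[-0.7254 4.5595 -3.6149 0.5062]
Max displacement = 2.6231

Answer: 2.6231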